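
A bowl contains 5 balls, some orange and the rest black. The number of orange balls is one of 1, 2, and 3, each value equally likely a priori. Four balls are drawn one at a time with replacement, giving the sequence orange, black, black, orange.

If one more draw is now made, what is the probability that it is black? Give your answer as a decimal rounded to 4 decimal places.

0.5545

Compute the likelihood of the observed sequence for each case: P(data | r = 1) = (1/5)(4/5)(4/5)(1/5) = 0.0256; P(data | r = 2) = (2/5)(3/5)(3/5)(2/5) = 0.0576; P(data | r = 3) = (3/5)(2/5)(2/5)(3/5) = 0.0576.
The prior-weighted likelihoods are 1/3 · 0.0256 = 0.0085333, 1/3 · 0.0576 = 0.0192, 1/3 · 0.0576 = 0.0192; these sum to 0.046933.
The posterior is then P(r = 1 | data) = 0.18182, P(r = 2 | data) = 0.40909, P(r = 3 | data) = 0.40909.
Averaging over the posterior, P(black next | data) = (4/5)(0.18182) + (3/5)(0.40909) + (2/5)(0.40909) = 0.55455.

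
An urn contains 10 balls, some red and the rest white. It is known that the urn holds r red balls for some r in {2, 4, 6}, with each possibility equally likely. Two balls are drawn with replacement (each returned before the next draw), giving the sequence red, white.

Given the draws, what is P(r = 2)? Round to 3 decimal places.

Under each hypothesis, the probability of the observed sequence is: P(data | r = 2) = (2/10)(8/10) = 4/25; P(data | r = 4) = (4/10)(6/10) = 6/25; P(data | r = 6) = (6/10)(4/10) = 6/25.
Multiplying each by its prior: 1/3 · 4/25 = 4/75, 1/3 · 6/25 = 2/25, 1/3 · 6/25 = 2/25; these sum to 16/75.
Hence P(r = 2 | data) = (4/75) / (16/75) = 1/4.

0.250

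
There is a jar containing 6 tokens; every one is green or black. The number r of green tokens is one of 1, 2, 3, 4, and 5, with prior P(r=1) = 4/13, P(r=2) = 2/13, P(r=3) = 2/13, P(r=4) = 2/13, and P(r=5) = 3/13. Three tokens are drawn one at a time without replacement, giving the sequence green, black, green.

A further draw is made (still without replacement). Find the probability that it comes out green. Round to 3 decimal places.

The likelihood of the observed sequence under each hypothesis: P(data | r = 1) = (1/6)(5/5)(0/4) = 0; P(data | r = 2) = (2/6)(4/5)(1/4) = 1/15; P(data | r = 3) = (3/6)(3/5)(2/4) = 3/20; P(data | r = 4) = (4/6)(2/5)(3/4) = 1/5; P(data | r = 5) = (5/6)(1/5)(4/4) = 1/6.
Multiplying each by its prior: 4/13 · 0 = 0, 2/13 · 1/15 = 2/195, 2/13 · 3/20 = 3/130, 2/13 · 1/5 = 2/65, 3/13 · 1/6 = 1/26; summing to 4/39.
Dividing through by the total gives posterior P(r = 1 | data) = 0, P(r = 2 | data) = 1/10, P(r = 3 | data) = 9/40, P(r = 4 | data) = 3/10, P(r = 5 | data) = 3/8.
Averaging over the posterior, P(green next | data) = (0)(1/10) + (1/3)(9/40) + (2/3)(3/10) + (1)(3/8) = 13/20.

0.650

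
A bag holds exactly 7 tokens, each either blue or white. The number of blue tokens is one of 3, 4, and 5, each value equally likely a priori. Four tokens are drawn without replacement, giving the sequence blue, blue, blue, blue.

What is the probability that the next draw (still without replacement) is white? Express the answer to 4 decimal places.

0.7222

Compute the likelihood of the observed sequence for each case: P(data | r = 3) = (3/7)(2/6)(1/5)(0/4) = 0; P(data | r = 4) = (4/7)(3/6)(2/5)(1/4) = 1/35; P(data | r = 5) = (5/7)(4/6)(3/5)(2/4) = 1/7.
Multiplying each by its prior: 1/3 · 0 = 0, 1/3 · 1/35 = 1/105, 1/3 · 1/7 = 1/21; with total 2/35.
Normalising, the posterior is P(r = 3 | data) = 0, P(r = 4 | data) = 1/6, P(r = 5 | data) = 5/6.
So P(white next | data) = Σ P(white next | H) P(H | data) = (1)(1/6) + (2/3)(5/6) = 13/18.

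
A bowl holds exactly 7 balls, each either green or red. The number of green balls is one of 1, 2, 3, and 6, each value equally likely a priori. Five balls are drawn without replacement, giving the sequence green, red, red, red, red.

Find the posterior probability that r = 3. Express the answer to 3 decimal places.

The likelihood of the observed sequence under each hypothesis: P(data | r = 1) = (1/7)(6/6)(5/5)(4/4)(3/3) = 1/7; P(data | r = 2) = (2/7)(5/6)(4/5)(3/4)(2/3) = 2/21; P(data | r = 3) = (3/7)(4/6)(3/5)(2/4)(1/3) = 1/35; P(data | r = 6) = (6/7)(1/6)(0/5) = 0.
Multiplying each by its prior: 1/4 · 1/7 = 1/28, 1/4 · 2/21 = 1/42, 1/4 · 1/35 = 1/140, 1/4 · 0 = 0; summing to 1/15.
Hence P(r = 3 | data) = (1/140) / (1/15) = 3/28.

0.107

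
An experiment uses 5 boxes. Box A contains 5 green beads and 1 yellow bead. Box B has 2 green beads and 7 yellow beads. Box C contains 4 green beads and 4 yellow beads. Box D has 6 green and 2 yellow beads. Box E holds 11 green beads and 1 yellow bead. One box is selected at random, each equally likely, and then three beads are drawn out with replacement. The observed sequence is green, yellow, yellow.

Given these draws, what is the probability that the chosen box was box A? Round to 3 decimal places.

0.069

Under each hypothesis, the probability of the observed sequence is: P(data | box A) = (5/6)(1/6)(1/6) = 0.023148; P(data | box B) = (2/9)(7/9)(7/9) = 0.13443; P(data | box C) = (4/8)(4/8)(4/8) = 0.125; P(data | box D) = (6/8)(2/8)(2/8) = 0.046875; P(data | box E) = (11/12)(1/12)(1/12) = 0.0063657.
The prior-weighted likelihoods are 1/5 · 0.023148 = 0.0046296, 1/5 · 0.13443 = 0.026886, 1/5 · 0.125 = 0.025, 1/5 · 0.046875 = 0.009375, 1/5 · 0.0063657 = 0.0012731; summing to 0.067164.
By Bayes' rule, P(box A | data) = (0.0046296) / (0.067164) = 0.06893.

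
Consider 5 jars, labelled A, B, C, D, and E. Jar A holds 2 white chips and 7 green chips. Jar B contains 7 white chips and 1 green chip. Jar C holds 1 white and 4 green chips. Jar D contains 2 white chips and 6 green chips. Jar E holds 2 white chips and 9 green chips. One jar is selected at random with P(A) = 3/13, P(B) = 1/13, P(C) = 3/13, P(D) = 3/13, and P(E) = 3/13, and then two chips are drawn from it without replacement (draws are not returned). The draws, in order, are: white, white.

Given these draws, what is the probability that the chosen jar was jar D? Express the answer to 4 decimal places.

0.1077

Compute the likelihood of the observed sequence for each case: P(data | jar A) = (2/9)(1/8) = 0.027778; P(data | jar B) = (7/8)(6/7) = 0.75; P(data | jar C) = (1/5)(0/4) = 0; P(data | jar D) = (2/8)(1/7) = 0.035714; P(data | jar E) = (2/11)(1/10) = 0.018182.
Weighting by the prior gives 3/13 · 0.027778 = 0.0064103, 1/13 · 0.75 = 0.057692, 3/13 · 0 = 0, 3/13 · 0.035714 = 0.0082418, 3/13 · 0.018182 = 0.0041958; summing to 0.07654.
By Bayes' rule, P(jar D | data) = (0.0082418) / (0.07654) = 0.10768.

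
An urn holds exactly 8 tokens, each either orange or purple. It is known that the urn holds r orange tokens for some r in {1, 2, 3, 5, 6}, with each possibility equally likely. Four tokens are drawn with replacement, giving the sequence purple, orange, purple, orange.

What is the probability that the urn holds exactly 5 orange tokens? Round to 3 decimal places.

0.286

Compute the likelihood of the observed sequence for each case: P(data | r = 1) = (7/8)(1/8)(7/8)(1/8) = 0.011963; P(data | r = 2) = (6/8)(2/8)(6/8)(2/8) = 0.035156; P(data | r = 3) = (5/8)(3/8)(5/8)(3/8) = 0.054932; P(data | r = 5) = (3/8)(5/8)(3/8)(5/8) = 0.054932; P(data | r = 6) = (2/8)(6/8)(2/8)(6/8) = 0.035156.
The prior-weighted likelihoods are 1/5 · 0.011963 = 0.0023926, 1/5 · 0.035156 = 0.0070313, 1/5 · 0.054932 = 0.010986, 1/5 · 0.054932 = 0.010986, 1/5 · 0.035156 = 0.0070313; with total 0.038428.
By Bayes' rule, P(r = 5 | data) = (0.010986) / (0.038428) = 0.2859.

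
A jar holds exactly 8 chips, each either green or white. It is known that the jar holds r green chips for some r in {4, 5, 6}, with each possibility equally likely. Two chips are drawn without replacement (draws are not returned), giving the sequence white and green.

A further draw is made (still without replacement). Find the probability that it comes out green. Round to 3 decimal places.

0.651

Compute the likelihood of the observed sequence for each case: P(data | r = 4) = (4/8)(4/7) = 2/7; P(data | r = 5) = (3/8)(5/7) = 15/56; P(data | r = 6) = (2/8)(6/7) = 3/14.
Multiplying each by its prior: 1/3 · 2/7 = 2/21, 1/3 · 15/56 = 5/56, 1/3 · 3/14 = 1/14; summing to 43/168.
Normalising, the posterior is P(r = 4 | data) = 16/43, P(r = 5 | data) = 15/43, P(r = 6 | data) = 12/43.
The predictive probability is P(green next | data) = (1/2)(16/43) + (2/3)(15/43) + (5/6)(12/43) = 28/43.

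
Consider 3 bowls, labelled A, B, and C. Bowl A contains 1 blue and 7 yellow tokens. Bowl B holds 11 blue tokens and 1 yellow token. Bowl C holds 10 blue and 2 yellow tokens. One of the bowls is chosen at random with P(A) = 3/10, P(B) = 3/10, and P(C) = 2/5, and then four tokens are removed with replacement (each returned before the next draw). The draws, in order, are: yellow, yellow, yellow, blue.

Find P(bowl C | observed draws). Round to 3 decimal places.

The likelihood of the observed sequence under each hypothesis: P(data | bowl A) = (7/8)(7/8)(7/8)(1/8) = 0.08374; P(data | bowl B) = (1/12)(1/12)(1/12)(11/12) = 0.00053048; P(data | bowl C) = (2/12)(2/12)(2/12)(10/12) = 0.003858.
Weighting by the prior gives 3/10 · 0.08374 = 0.025122, 3/10 · 0.00053048 = 0.00015914, 2/5 · 0.003858 = 0.0015432; these sum to 0.026824.
So P(bowl C | data) = (0.0015432) / (0.026824) = 0.05753.

0.058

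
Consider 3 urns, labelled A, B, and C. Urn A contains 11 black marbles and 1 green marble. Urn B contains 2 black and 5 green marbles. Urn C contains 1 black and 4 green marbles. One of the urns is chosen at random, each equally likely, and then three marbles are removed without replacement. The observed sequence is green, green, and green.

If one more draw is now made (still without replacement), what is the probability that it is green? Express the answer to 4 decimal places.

0.5000

For each hypothesis, P(data | H) works out to: P(data | urn A) = (1/12)(0/11) = 0; P(data | urn B) = (5/7)(4/6)(3/5) = 2/7; P(data | urn C) = (4/5)(3/4)(2/3) = 2/5.
The prior-weighted likelihoods are 1/3 · 0 = 0, 1/3 · 2/7 = 2/21, 1/3 · 2/5 = 2/15; summing to 8/35.
The posterior is then P(urn A | data) = 0, P(urn B | data) = 5/12, P(urn C | data) = 7/12.
Averaging over the posterior, P(green next | data) = (1/2)(5/12) + (1/2)(7/12) = 1/2.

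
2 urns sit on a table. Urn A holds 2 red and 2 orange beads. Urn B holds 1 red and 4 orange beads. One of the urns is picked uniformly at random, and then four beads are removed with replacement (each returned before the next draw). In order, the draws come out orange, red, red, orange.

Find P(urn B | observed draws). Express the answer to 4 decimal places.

0.2906

The likelihood of the observed sequence under each hypothesis: P(data | urn A) = (2/4)(2/4)(2/4)(2/4) = 0.0625; P(data | urn B) = (4/5)(1/5)(1/5)(4/5) = 0.0256.
Multiplying each by its prior: 1/2 · 0.0625 = 0.03125, 1/2 · 0.0256 = 0.0128; with total 0.04405.
By Bayes' rule, P(urn B | data) = (0.0128) / (0.04405) = 0.29058.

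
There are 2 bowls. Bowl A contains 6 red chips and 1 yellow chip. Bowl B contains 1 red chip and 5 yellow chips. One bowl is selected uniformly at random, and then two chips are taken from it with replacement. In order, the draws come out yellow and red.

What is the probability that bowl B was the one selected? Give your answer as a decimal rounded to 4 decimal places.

The likelihood of the observed sequence under each hypothesis: P(data | bowl A) = (1/7)(6/7) = 0.12245; P(data | bowl B) = (5/6)(1/6) = 0.13889.
Multiplying each by its prior: 1/2 · 0.12245 = 0.061224, 1/2 · 0.13889 = 0.069444; summing to 0.13067.
By Bayes' rule, P(bowl B | data) = (0.069444) / (0.13067) = 0.53145.

0.5315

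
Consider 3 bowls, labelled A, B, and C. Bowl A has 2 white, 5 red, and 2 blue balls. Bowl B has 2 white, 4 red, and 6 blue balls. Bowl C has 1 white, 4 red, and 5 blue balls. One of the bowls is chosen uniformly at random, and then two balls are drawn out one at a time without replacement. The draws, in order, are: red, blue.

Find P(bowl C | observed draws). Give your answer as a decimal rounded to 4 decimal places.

0.4093

For each hypothesis, P(data | H) works out to: P(data | bowl A) = (5/9)(2/8) = 0.13889; P(data | bowl B) = (4/12)(6/11) = 0.18182; P(data | bowl C) = (4/10)(5/9) = 0.22222.
Weighting by the prior gives 1/3 · 0.13889 = 0.046296, 1/3 · 0.18182 = 0.060606, 1/3 · 0.22222 = 0.074074; with total 0.18098.
Therefore the posterior P(bowl C | data) = (0.074074) / (0.18098) = 0.4093.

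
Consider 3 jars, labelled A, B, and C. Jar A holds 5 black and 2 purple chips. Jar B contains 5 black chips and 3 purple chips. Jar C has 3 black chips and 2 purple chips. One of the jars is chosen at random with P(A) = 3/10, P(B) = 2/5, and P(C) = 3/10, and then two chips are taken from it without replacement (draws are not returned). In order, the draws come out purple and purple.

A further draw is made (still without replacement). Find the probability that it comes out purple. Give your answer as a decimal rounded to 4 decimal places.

Under each hypothesis, the probability of the observed sequence is: P(data | jar A) = (2/7)(1/6) = 1/21; P(data | jar B) = (3/8)(2/7) = 3/28; P(data | jar C) = (2/5)(1/4) = 1/10.
Multiplying each by its prior: 3/10 · 1/21 = 1/70, 2/5 · 3/28 = 3/70, 3/10 · 1/10 = 3/100; summing to 61/700.
Dividing through by the total gives posterior P(jar A | data) = 10/61, P(jar B | data) = 30/61, P(jar C | data) = 21/61.
Averaging over the posterior, P(purple next | data) = (0)(10/61) + (1/6)(30/61) + (0)(21/61) = 5/61.

0.0820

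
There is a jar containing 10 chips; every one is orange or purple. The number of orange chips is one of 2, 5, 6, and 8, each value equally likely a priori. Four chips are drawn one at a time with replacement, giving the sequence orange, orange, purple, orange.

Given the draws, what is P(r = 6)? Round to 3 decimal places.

Compute the likelihood of the observed sequence for each case: P(data | r = 2) = (2/10)(2/10)(8/10)(2/10) = 0.0064; P(data | r = 5) = (5/10)(5/10)(5/10)(5/10) = 0.0625; P(data | r = 6) = (6/10)(6/10)(4/10)(6/10) = 0.0864; P(data | r = 8) = (8/10)(8/10)(2/10)(8/10) = 0.1024.
The prior-weighted likelihoods are 1/4 · 0.0064 = 0.0016, 1/4 · 0.0625 = 0.015625, 1/4 · 0.0864 = 0.0216, 1/4 · 0.1024 = 0.0256; summing to 0.064425.
Hence P(r = 6 | data) = (0.0216) / (0.064425) = 0.33527.

0.335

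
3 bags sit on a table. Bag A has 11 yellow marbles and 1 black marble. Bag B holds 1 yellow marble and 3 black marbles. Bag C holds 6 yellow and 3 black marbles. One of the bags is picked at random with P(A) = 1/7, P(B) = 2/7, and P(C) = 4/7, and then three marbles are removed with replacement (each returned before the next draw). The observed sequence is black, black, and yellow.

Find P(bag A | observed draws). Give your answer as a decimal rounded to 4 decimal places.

Compute the likelihood of the observed sequence for each case: P(data | bag A) = (1/12)(1/12)(11/12) = 0.0063657; P(data | bag B) = (3/4)(3/4)(1/4) = 0.14062; P(data | bag C) = (3/9)(3/9)(6/9) = 0.074074.
The prior-weighted likelihoods are 1/7 · 0.0063657 = 0.00090939, 2/7 · 0.14062 = 0.040179, 4/7 · 0.074074 = 0.042328; summing to 0.083416.
Hence P(bag A | data) = (0.00090939) / (0.083416) = 0.010902.

0.0109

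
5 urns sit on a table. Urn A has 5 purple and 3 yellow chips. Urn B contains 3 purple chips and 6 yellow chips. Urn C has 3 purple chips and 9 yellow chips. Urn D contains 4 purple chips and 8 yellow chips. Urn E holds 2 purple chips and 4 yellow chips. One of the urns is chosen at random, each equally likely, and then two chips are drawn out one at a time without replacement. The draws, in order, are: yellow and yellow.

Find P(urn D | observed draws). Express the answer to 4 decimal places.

Compute the likelihood of the observed sequence for each case: P(data | urn A) = (3/8)(2/7) = 0.10714; P(data | urn B) = (6/9)(5/8) = 0.41667; P(data | urn C) = (9/12)(8/11) = 0.54545; P(data | urn D) = (8/12)(7/11) = 0.42424; P(data | urn E) = (4/6)(3/5) = 0.4.
Weighting by the prior gives 1/5 · 0.10714 = 0.021429, 1/5 · 0.41667 = 0.083333, 1/5 · 0.54545 = 0.10909, 1/5 · 0.42424 = 0.084848, 1/5 · 0.4 = 0.08; with total 0.3787.
Therefore the posterior P(urn D | data) = (0.084848) / (0.3787) = 0.22405.

0.2241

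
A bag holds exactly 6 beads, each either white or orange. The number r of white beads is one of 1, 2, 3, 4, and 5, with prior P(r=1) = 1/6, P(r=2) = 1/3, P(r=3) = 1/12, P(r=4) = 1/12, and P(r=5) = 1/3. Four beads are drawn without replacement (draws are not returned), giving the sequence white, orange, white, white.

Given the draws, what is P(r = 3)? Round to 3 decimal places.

0.059

Under each hypothesis, the probability of the observed sequence is: P(data | r = 1) = (1/6)(5/5)(0/4) = 0; P(data | r = 2) = (2/6)(4/5)(1/4)(0/3) = 0; P(data | r = 3) = (3/6)(3/5)(2/4)(1/3) = 1/20; P(data | r = 4) = (4/6)(2/5)(3/4)(2/3) = 2/15; P(data | r = 5) = (5/6)(1/5)(4/4)(3/3) = 1/6.
The prior-weighted likelihoods are 1/6 · 0 = 0, 1/3 · 0 = 0, 1/12 · 1/20 = 1/240, 1/12 · 2/15 = 1/90, 1/3 · 1/6 = 1/18; these sum to 17/240.
Therefore the posterior P(r = 3 | data) = (1/240) / (17/240) = 1/17.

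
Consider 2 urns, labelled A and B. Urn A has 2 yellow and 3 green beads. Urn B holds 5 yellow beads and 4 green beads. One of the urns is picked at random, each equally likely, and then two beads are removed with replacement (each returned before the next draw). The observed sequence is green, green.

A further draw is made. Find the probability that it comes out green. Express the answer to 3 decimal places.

For each hypothesis, P(data | H) works out to: P(data | urn A) = (3/5)(3/5) = 0.36; P(data | urn B) = (4/9)(4/9) = 0.19753.
Multiplying each by its prior: 1/2 · 0.36 = 0.18, 1/2 · 0.19753 = 0.098765; these sum to 0.27877.
Dividing through by the total gives posterior P(urn A | data) = 0.6457, P(urn B | data) = 0.3543.
So P(green next | data) = Σ P(green next | H) P(H | data) = (3/5)(0.6457) + (4/9)(0.3543) = 0.54489.

0.545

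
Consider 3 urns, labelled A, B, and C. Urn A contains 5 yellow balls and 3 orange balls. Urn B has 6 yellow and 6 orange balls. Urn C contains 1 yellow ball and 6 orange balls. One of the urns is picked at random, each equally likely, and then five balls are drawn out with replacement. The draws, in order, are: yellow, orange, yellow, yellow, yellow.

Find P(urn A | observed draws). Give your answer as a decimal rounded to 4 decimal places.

0.6442

The likelihood of the observed sequence under each hypothesis: P(data | urn A) = (5/8)(3/8)(5/8)(5/8)(5/8) = 0.05722; P(data | urn B) = (6/12)(6/12)(6/12)(6/12)(6/12) = 0.03125; P(data | urn C) = (1/7)(6/7)(1/7)(1/7)(1/7) = 0.00035699.
Multiplying each by its prior: 1/3 · 0.05722 = 0.019073, 1/3 · 0.03125 = 0.010417, 1/3 · 0.00035699 = 0.000119; summing to 0.029609.
So P(urn A | data) = (0.019073) / (0.029609) = 0.64418.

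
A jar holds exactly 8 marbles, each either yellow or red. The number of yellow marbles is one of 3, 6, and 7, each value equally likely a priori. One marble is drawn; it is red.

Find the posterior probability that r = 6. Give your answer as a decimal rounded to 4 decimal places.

The likelihood of this draw under each hypothesis: P(data | r = 3) = (5/8) = 5/8; P(data | r = 6) = (2/8) = 1/4; P(data | r = 7) = (1/8) = 1/8.
The prior-weighted likelihoods are 1/3 · 5/8 = 5/24, 1/3 · 1/4 = 1/12, 1/3 · 1/8 = 1/24; these sum to 1/3.
By Bayes' rule, P(r = 6 | data) = (1/12) / (1/3) = 1/4.

0.2500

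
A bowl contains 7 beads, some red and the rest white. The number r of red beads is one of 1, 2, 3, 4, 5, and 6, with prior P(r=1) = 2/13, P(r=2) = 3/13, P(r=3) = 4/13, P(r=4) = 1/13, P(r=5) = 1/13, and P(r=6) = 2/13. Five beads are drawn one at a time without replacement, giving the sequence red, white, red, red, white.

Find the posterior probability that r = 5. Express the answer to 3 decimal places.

The likelihood of the observed sequence under each hypothesis: P(data | r = 1) = (1/7)(6/6)(0/5) = 0; P(data | r = 2) = (2/7)(5/6)(1/5)(0/4) = 0; P(data | r = 3) = (3/7)(4/6)(2/5)(1/4)(3/3) = 0.028571; P(data | r = 4) = (4/7)(3/6)(3/5)(2/4)(2/3) = 0.057143; P(data | r = 5) = (5/7)(2/6)(4/5)(3/4)(1/3) = 0.047619; P(data | r = 6) = (6/7)(1/6)(5/5)(4/4)(0/3) = 0.
Multiplying each by its prior: 2/13 · 0 = 0, 3/13 · 0 = 0, 4/13 · 0.028571 = 0.0087912, 1/13 · 0.057143 = 0.0043956, 1/13 · 0.047619 = 0.003663, 2/13 · 0 = 0; summing to 0.01685.
Hence P(r = 5 | data) = (0.003663) / (0.01685) = 0.21739.

0.217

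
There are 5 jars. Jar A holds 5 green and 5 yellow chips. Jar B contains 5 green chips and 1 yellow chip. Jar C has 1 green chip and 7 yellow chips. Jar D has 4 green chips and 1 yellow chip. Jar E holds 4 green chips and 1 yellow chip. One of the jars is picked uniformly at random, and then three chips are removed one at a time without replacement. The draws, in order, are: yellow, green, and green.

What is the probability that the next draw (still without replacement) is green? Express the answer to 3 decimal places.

0.888

Under each hypothesis, the probability of the observed sequence is: P(data | jar A) = (5/10)(5/9)(4/8) = 5/36; P(data | jar B) = (1/6)(5/5)(4/4) = 1/6; P(data | jar C) = (7/8)(1/7)(0/6) = 0; P(data | jar D) = (1/5)(4/4)(3/3) = 1/5; P(data | jar E) = (1/5)(4/4)(3/3) = 1/5.
The prior-weighted likelihoods are 1/5 · 5/36 = 1/36, 1/5 · 1/6 = 1/30, 1/5 · 0 = 0, 1/5 · 1/5 = 1/25, 1/5 · 1/5 = 1/25; with total 127/900.
Normalising, the posterior is P(jar A | data) = 25/127, P(jar B | data) = 30/127, P(jar C | data) = 0, P(jar D | data) = 36/127, P(jar E | data) = 36/127.
The predictive probability is P(green next | data) = (3/7)(25/127) + (1)(30/127) + (1)(36/127) + (1)(36/127) = 789/889.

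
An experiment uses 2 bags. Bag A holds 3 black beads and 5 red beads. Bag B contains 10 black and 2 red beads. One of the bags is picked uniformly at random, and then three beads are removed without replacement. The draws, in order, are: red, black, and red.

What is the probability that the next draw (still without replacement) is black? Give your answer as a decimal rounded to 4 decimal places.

For each hypothesis, P(data | H) works out to: P(data | bag A) = (5/8)(3/7)(4/6) = 0.17857; P(data | bag B) = (2/12)(10/11)(1/10) = 0.015152.
Weighting by the prior gives 1/2 · 0.17857 = 0.089286, 1/2 · 0.015152 = 0.0075758; these sum to 0.096861.
The posterior is then P(bag A | data) = 0.92179, P(bag B | data) = 0.078212.
The predictive probability is P(black next | data) = (2/5)(0.92179) + (1)(0.078212) = 0.44693.

0.4469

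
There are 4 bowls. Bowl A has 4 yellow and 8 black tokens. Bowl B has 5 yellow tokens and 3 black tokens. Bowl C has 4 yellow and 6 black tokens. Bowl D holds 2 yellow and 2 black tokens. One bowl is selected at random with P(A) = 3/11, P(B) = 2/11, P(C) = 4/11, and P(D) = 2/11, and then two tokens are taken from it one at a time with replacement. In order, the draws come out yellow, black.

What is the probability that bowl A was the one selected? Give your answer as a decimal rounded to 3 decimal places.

0.257

Compute the likelihood of the observed sequence for each case: P(data | bowl A) = (4/12)(8/12) = 0.22222; P(data | bowl B) = (5/8)(3/8) = 0.23438; P(data | bowl C) = (4/10)(6/10) = 0.24; P(data | bowl D) = (2/4)(2/4) = 0.25.
Multiplying each by its prior: 3/11 · 0.22222 = 0.060606, 2/11 · 0.23438 = 0.042614, 4/11 · 0.24 = 0.087273, 2/11 · 0.25 = 0.045455; summing to 0.23595.
By Bayes' rule, P(bowl A | data) = (0.060606) / (0.23595) = 0.25686.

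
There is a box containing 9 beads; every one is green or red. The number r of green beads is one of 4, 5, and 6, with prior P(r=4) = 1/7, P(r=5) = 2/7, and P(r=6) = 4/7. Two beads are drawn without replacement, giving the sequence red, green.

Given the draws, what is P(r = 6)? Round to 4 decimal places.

0.5455

For each hypothesis, P(data | H) works out to: P(data | r = 4) = (5/9)(4/8) = 5/18; P(data | r = 5) = (4/9)(5/8) = 5/18; P(data | r = 6) = (3/9)(6/8) = 1/4.
The prior-weighted likelihoods are 1/7 · 5/18 = 5/126, 2/7 · 5/18 = 5/63, 4/7 · 1/4 = 1/7; with total 11/42.
By Bayes' rule, P(r = 6 | data) = (1/7) / (11/42) = 6/11.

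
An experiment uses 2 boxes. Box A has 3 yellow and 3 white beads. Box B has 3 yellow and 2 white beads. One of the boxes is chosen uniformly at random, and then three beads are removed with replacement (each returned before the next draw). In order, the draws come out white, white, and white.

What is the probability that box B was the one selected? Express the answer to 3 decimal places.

0.339

For each hypothesis, P(data | H) works out to: P(data | box A) = (3/6)(3/6)(3/6) = 0.125; P(data | box B) = (2/5)(2/5)(2/5) = 0.064.
The prior-weighted likelihoods are 1/2 · 0.125 = 0.0625, 1/2 · 0.064 = 0.032; summing to 0.0945.
By Bayes' rule, P(box B | data) = (0.032) / (0.0945) = 0.33862.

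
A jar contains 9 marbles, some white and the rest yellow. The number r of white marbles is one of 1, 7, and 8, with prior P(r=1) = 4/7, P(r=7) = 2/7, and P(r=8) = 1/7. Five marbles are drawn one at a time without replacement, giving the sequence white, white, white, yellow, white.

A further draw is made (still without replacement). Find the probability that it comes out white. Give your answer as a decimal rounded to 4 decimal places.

0.8333

For each hypothesis, P(data | H) works out to: P(data | r = 1) = (1/9)(0/8) = 0; P(data | r = 7) = (7/9)(6/8)(5/7)(2/6)(4/5) = 1/9; P(data | r = 8) = (8/9)(7/8)(6/7)(1/6)(5/5) = 1/9.
The prior-weighted likelihoods are 4/7 · 0 = 0, 2/7 · 1/9 = 2/63, 1/7 · 1/9 = 1/63; summing to 1/21.
Dividing through by the total gives posterior P(r = 1 | data) = 0, P(r = 7 | data) = 2/3, P(r = 8 | data) = 1/3.
Averaging over the posterior, P(white next | data) = (3/4)(2/3) + (1)(1/3) = 5/6.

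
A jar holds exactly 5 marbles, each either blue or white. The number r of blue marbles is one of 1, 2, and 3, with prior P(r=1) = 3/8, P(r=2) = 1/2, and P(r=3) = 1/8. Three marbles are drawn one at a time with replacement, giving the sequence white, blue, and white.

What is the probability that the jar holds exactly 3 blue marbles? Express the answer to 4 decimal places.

Compute the likelihood of the observed sequence for each case: P(data | r = 1) = (4/5)(1/5)(4/5) = 16/125; P(data | r = 2) = (3/5)(2/5)(3/5) = 18/125; P(data | r = 3) = (2/5)(3/5)(2/5) = 12/125.
Weighting by the prior gives 3/8 · 16/125 = 6/125, 1/2 · 18/125 = 9/125, 1/8 · 12/125 = 3/250; these sum to 33/250.
Therefore the posterior P(r = 3 | data) = (3/250) / (33/250) = 1/11.

0.0909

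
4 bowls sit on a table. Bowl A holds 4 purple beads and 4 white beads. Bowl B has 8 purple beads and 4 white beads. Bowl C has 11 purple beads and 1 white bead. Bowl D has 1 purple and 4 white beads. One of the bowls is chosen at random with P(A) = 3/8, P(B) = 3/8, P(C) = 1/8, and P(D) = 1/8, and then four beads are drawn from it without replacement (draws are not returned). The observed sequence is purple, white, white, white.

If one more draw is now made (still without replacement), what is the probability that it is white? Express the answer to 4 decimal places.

Compute the likelihood of the observed sequence for each case: P(data | bowl A) = (4/8)(4/7)(3/6)(2/5) = 0.057143; P(data | bowl B) = (8/12)(4/11)(3/10)(2/9) = 0.016162; P(data | bowl C) = (11/12)(1/11)(0/10) = 0; P(data | bowl D) = (1/5)(4/4)(3/3)(2/2) = 0.2.
The prior-weighted likelihoods are 3/8 · 0.057143 = 0.021429, 3/8 · 0.016162 = 0.0060606, 1/8 · 0 = 0, 1/8 · 0.2 = 0.025; summing to 0.052489.
Dividing through by the total gives posterior P(bowl A | data) = 0.40825, P(bowl B | data) = 0.11546, P(bowl C | data) = 0, P(bowl D | data) = 0.47629.
Averaging over the posterior, P(white next | data) = (1/4)(0.40825) + (1/8)(0.11546) + (1)(0.47629) = 0.59278.

0.5928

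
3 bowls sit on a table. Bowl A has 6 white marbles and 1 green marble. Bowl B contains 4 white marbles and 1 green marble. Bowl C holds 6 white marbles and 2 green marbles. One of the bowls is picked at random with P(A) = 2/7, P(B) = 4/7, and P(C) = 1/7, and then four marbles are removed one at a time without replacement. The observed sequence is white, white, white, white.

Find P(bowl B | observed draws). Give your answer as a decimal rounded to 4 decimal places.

0.4275

The likelihood of the observed sequence under each hypothesis: P(data | bowl A) = (6/7)(5/6)(4/5)(3/4) = 3/7; P(data | bowl B) = (4/5)(3/4)(2/3)(1/2) = 1/5; P(data | bowl C) = (6/8)(5/7)(4/6)(3/5) = 3/14.
The prior-weighted likelihoods are 2/7 · 3/7 = 6/49, 4/7 · 1/5 = 4/35, 1/7 · 3/14 = 3/98; these sum to 131/490.
Therefore the posterior P(bowl B | data) = (4/35) / (131/490) = 56/131.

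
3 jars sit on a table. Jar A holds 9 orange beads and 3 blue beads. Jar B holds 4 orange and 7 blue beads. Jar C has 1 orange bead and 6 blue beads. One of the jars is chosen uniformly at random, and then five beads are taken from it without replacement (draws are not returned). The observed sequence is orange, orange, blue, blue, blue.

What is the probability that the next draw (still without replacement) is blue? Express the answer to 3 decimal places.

0.606

For each hypothesis, P(data | H) works out to: P(data | jar A) = (9/12)(8/11)(3/10)(2/9)(1/8) = 1/220; P(data | jar B) = (4/11)(3/10)(7/9)(6/8)(5/7) = 1/22; P(data | jar C) = (1/7)(0/6) = 0.
Weighting by the prior gives 1/3 · 1/220 = 1/660, 1/3 · 1/22 = 1/66, 1/3 · 0 = 0; with total 1/60.
Dividing through by the total gives posterior P(jar A | data) = 1/11, P(jar B | data) = 10/11, P(jar C | data) = 0.
Averaging over the posterior, P(blue next | data) = (0)(1/11) + (2/3)(10/11) = 20/33.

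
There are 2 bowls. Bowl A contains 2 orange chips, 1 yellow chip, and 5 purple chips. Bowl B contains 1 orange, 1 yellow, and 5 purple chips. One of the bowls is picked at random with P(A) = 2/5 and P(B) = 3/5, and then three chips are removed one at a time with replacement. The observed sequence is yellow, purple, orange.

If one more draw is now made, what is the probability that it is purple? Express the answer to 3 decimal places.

0.672

For each hypothesis, P(data | H) works out to: P(data | bowl A) = (1/8)(5/8)(2/8) = 0.019531; P(data | bowl B) = (1/7)(5/7)(1/7) = 0.014577.
Weighting by the prior gives 2/5 · 0.019531 = 0.0078125, 3/5 · 0.014577 = 0.0087464; these sum to 0.016559.
The posterior is then P(bowl A | data) = 0.4718, P(bowl B | data) = 0.5282.
So P(purple next | data) = Σ P(purple next | H) P(H | data) = (5/8)(0.4718) + (5/7)(0.5282) = 0.67216.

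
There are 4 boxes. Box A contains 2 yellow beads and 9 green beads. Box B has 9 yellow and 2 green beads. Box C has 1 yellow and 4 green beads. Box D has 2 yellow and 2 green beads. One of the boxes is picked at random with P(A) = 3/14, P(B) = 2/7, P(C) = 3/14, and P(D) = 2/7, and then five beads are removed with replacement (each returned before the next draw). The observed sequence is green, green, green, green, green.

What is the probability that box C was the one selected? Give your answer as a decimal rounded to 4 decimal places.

Under each hypothesis, the probability of the observed sequence is: P(data | box A) = (9/11)(9/11)(9/11)(9/11)(9/11) = 0.36665; P(data | box B) = (2/11)(2/11)(2/11)(2/11)(2/11) = 0.00019869; P(data | box C) = (4/5)(4/5)(4/5)(4/5)(4/5) = 0.32768; P(data | box D) = (2/4)(2/4)(2/4)(2/4)(2/4) = 0.03125.
Weighting by the prior gives 3/14 · 0.36665 = 0.078567, 2/7 · 0.00019869 = 5.677e-05, 3/14 · 0.32768 = 0.070217, 2/7 · 0.03125 = 0.0089286; summing to 0.15777.
So P(box C | data) = (0.070217) / (0.15777) = 0.44506.

0.4451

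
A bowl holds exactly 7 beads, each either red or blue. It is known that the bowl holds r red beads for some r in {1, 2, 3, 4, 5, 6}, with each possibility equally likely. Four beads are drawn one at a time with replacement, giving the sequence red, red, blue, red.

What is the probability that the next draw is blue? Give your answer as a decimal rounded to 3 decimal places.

0.345

Compute the likelihood of the observed sequence for each case: P(data | r = 1) = (1/7)(1/7)(6/7)(1/7) = 0.002499; P(data | r = 2) = (2/7)(2/7)(5/7)(2/7) = 0.01666; P(data | r = 3) = (3/7)(3/7)(4/7)(3/7) = 0.044981; P(data | r = 4) = (4/7)(4/7)(3/7)(4/7) = 0.079967; P(data | r = 5) = (5/7)(5/7)(2/7)(5/7) = 0.10412; P(data | r = 6) = (6/7)(6/7)(1/7)(6/7) = 0.089963.
Weighting by the prior gives 1/6 · 0.002499 = 0.00041649, 1/6 · 0.01666 = 0.0027766, 1/6 · 0.044981 = 0.0074969, 1/6 · 0.079967 = 0.013328, 1/6 · 0.10412 = 0.017354, 1/6 · 0.089963 = 0.014994; these sum to 0.056365.
Normalising, the posterior is P(r = 1 | data) = 0.0073892, P(r = 2 | data) = 0.049261, P(r = 3 | data) = 0.133, P(r = 4 | data) = 0.23645, P(r = 5 | data) = 0.30788, P(r = 6 | data) = 0.26601.
The predictive probability is P(blue next | data) = (6/7)(0.0073892) + (5/7)(0.049261) + (4/7)(0.133) + (3/7)(0.23645) + (2/7)(0.30788) + (1/7)(0.26601) = 0.34483.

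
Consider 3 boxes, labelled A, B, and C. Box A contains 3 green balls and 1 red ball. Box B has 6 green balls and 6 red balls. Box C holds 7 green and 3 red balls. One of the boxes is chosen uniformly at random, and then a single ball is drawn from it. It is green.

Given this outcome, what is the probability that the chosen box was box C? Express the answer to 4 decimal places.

0.3590

For each hypothesis, P(data | H) works out to: P(data | box A) = (3/4) = 3/4; P(data | box B) = (6/12) = 1/2; P(data | box C) = (7/10) = 7/10.
Weighting by the prior gives 1/3 · 3/4 = 1/4, 1/3 · 1/2 = 1/6, 1/3 · 7/10 = 7/30; these sum to 13/20.
Therefore the posterior P(box C | data) = (7/30) / (13/20) = 14/39.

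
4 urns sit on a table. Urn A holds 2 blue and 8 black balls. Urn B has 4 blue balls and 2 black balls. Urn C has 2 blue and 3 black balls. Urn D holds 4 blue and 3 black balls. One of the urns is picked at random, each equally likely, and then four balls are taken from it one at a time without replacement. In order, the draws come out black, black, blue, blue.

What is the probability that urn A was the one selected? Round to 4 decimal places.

The likelihood of the observed sequence under each hypothesis: P(data | urn A) = (8/10)(7/9)(2/8)(1/7) = 0.022222; P(data | urn B) = (2/6)(1/5)(4/4)(3/3) = 0.066667; P(data | urn C) = (3/5)(2/4)(2/3)(1/2) = 0.1; P(data | urn D) = (3/7)(2/6)(4/5)(3/4) = 0.085714.
The prior-weighted likelihoods are 1/4 · 0.022222 = 0.0055556, 1/4 · 0.066667 = 0.016667, 1/4 · 0.1 = 0.025, 1/4 · 0.085714 = 0.021429; summing to 0.068651.
Therefore the posterior P(urn A | data) = (0.0055556) / (0.068651) = 0.080925.

0.0809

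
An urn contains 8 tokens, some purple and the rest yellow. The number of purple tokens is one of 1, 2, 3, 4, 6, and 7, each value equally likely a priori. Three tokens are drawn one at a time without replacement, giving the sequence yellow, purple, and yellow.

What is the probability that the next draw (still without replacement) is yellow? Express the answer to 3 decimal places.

Under each hypothesis, the probability of the observed sequence is: P(data | r = 1) = (7/8)(1/7)(6/6) = 1/8; P(data | r = 2) = (6/8)(2/7)(5/6) = 5/28; P(data | r = 3) = (5/8)(3/7)(4/6) = 5/28; P(data | r = 4) = (4/8)(4/7)(3/6) = 1/7; P(data | r = 6) = (2/8)(6/7)(1/6) = 1/28; P(data | r = 7) = (1/8)(7/7)(0/6) = 0.
Weighting by the prior gives 1/6 · 1/8 = 1/48, 1/6 · 5/28 = 5/168, 1/6 · 5/28 = 5/168, 1/6 · 1/7 = 1/42, 1/6 · 1/28 = 1/168, 1/6 · 0 = 0; these sum to 37/336.
Dividing through by the total gives posterior P(r = 1 | data) = 7/37, P(r = 2 | data) = 10/37, P(r = 3 | data) = 10/37, P(r = 4 | data) = 8/37, P(r = 6 | data) = 2/37, P(r = 7 | data) = 0.
Averaging over the posterior, P(yellow next | data) = (1)(7/37) + (4/5)(10/37) + (3/5)(10/37) + (2/5)(8/37) + (0)(2/37) = 121/185.

0.654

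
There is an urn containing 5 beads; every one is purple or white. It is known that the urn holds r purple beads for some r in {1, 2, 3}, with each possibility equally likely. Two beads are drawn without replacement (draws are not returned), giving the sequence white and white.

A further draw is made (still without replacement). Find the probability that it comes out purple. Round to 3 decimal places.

0.500

The likelihood of the observed sequence under each hypothesis: P(data | r = 1) = (4/5)(3/4) = 3/5; P(data | r = 2) = (3/5)(2/4) = 3/10; P(data | r = 3) = (2/5)(1/4) = 1/10.
The prior-weighted likelihoods are 1/3 · 3/5 = 1/5, 1/3 · 3/10 = 1/10, 1/3 · 1/10 = 1/30; with total 1/3.
The posterior is then P(r = 1 | data) = 3/5, P(r = 2 | data) = 3/10, P(r = 3 | data) = 1/10.
Averaging over the posterior, P(purple next | data) = (1/3)(3/5) + (2/3)(3/10) + (1)(1/10) = 1/2.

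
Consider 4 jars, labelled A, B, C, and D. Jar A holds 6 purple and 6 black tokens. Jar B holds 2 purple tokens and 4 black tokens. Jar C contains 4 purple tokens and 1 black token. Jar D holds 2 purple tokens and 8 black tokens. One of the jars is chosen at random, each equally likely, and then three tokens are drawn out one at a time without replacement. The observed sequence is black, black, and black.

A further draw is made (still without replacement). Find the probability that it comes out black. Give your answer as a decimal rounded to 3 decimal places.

Under each hypothesis, the probability of the observed sequence is: P(data | jar A) = (6/12)(5/11)(4/10) = 1/11; P(data | jar B) = (4/6)(3/5)(2/4) = 1/5; P(data | jar C) = (1/5)(0/4) = 0; P(data | jar D) = (8/10)(7/9)(6/8) = 7/15.
Multiplying each by its prior: 1/4 · 1/11 = 1/44, 1/4 · 1/5 = 1/20, 1/4 · 0 = 0, 1/4 · 7/15 = 7/60; these sum to 25/132.
The posterior is then P(jar A | data) = 3/25, P(jar B | data) = 33/125, P(jar C | data) = 0, P(jar D | data) = 77/125.
So P(black next | data) = Σ P(black next | H) P(H | data) = (1/3)(3/25) + (1/3)(33/125) + (5/7)(77/125) = 71/125.

0.568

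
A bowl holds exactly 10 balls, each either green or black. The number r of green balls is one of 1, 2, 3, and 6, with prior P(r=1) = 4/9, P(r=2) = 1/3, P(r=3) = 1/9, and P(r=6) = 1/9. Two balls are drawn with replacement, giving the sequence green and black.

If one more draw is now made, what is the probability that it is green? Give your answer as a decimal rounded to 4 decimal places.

Compute the likelihood of the observed sequence for each case: P(data | r = 1) = (1/10)(9/10) = 9/100; P(data | r = 2) = (2/10)(8/10) = 4/25; P(data | r = 3) = (3/10)(7/10) = 21/100; P(data | r = 6) = (6/10)(4/10) = 6/25.
The prior-weighted likelihoods are 4/9 · 9/100 = 1/25, 1/3 · 4/25 = 4/75, 1/9 · 21/100 = 7/300, 1/9 · 6/25 = 2/75; summing to 43/300.
Normalising, the posterior is P(r = 1 | data) = 12/43, P(r = 2 | data) = 16/43, P(r = 3 | data) = 7/43, P(r = 6 | data) = 8/43.
Averaging over the posterior, P(green next | data) = (1/10)(12/43) + (1/5)(16/43) + (3/10)(7/43) + (3/5)(8/43) = 113/430.

0.2628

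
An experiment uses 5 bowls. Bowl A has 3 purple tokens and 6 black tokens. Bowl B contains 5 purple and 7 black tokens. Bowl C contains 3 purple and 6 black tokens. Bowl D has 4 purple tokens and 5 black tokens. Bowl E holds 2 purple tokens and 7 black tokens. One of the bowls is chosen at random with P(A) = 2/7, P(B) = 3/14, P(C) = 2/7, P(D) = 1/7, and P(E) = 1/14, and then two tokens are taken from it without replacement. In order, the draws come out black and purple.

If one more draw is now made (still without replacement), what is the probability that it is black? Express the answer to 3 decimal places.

Compute the likelihood of the observed sequence for each case: P(data | bowl A) = (6/9)(3/8) = 1/4; P(data | bowl B) = (7/12)(5/11) = 35/132; P(data | bowl C) = (6/9)(3/8) = 1/4; P(data | bowl D) = (5/9)(4/8) = 5/18; P(data | bowl E) = (7/9)(2/8) = 7/36.
The prior-weighted likelihoods are 2/7 · 1/4 = 1/14, 3/14 · 35/132 = 5/88, 2/7 · 1/4 = 1/14, 1/7 · 5/18 = 5/126, 1/14 · 7/36 = 1/72; with total 39/154.
Normalising, the posterior is P(bowl A | data) = 0.28205, P(bowl B | data) = 0.22436, P(bowl C | data) = 0.28205, P(bowl D | data) = 0.1567, P(bowl E | data) = 0.054843.
The predictive probability is P(black next | data) = (5/7)(0.28205) + (3/5)(0.22436) + (5/7)(0.28205) + (4/7)(0.1567) + (6/7)(0.054843) = 0.67409.

0.674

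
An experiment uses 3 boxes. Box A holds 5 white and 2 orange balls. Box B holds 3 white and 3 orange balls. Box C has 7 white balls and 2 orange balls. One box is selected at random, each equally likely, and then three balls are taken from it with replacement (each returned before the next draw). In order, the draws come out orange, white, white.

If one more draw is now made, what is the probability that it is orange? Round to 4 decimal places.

For each hypothesis, P(data | H) works out to: P(data | box A) = (2/7)(5/7)(5/7) = 0.14577; P(data | box B) = (3/6)(3/6)(3/6) = 0.125; P(data | box C) = (2/9)(7/9)(7/9) = 0.13443.
The prior-weighted likelihoods are 1/3 · 0.14577 = 0.048591, 1/3 · 0.125 = 0.041667, 1/3 · 0.13443 = 0.04481; these sum to 0.13507.
Normalising, the posterior is P(box A | data) = 0.35975, P(box B | data) = 0.30849, P(box C | data) = 0.33176.
The predictive probability is P(orange next | data) = (2/7)(0.35975) + (1/2)(0.30849) + (2/9)(0.33176) = 0.33075.

0.3308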